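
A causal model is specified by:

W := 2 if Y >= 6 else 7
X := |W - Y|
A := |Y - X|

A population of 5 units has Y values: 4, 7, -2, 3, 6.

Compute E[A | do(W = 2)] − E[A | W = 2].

0.8

Under do(W=2), W's equation is replaced by W=2 for every unit. Per-unit A: 2, 2, 6, 2, 2. Mean = 2.8.
E[A|W=2] averages over only the 2 units with W=2 (Y = 7, 6): A = 2, 2, mean 2.
Difference = 2.8 − 2 = 0.8.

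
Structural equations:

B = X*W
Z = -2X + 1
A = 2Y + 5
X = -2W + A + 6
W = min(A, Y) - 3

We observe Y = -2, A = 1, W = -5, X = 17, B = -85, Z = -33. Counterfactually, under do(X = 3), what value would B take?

Intervening sets X = 3 and removes its equation (X = -2W + A + 6).
A = 2Y + 5  [with Y=-2]  = 1
W = min(A, Y) - 3  [with A=1, Y=-2]  = -5
B = X*W  [with X=3, W=-5]  = -15

-15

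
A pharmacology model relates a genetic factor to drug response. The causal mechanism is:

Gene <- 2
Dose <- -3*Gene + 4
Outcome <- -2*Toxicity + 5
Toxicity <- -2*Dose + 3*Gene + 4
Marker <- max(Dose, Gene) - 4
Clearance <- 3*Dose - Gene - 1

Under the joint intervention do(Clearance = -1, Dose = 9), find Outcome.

The joint intervention fixes Clearance = -1, Dose = 9, removing each variable's own equation.
Toxicity = -2*Dose + 3*Gene + 4  [with Dose=9, Gene=2]  = -8
Outcome = -2*Toxicity + 5  [with Toxicity=-8]  = 21

21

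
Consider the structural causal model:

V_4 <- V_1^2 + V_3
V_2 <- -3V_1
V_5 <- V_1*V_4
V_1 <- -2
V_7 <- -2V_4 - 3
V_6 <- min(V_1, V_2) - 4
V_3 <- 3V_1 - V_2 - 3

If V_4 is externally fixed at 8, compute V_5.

-16

Intervening sets V_4 = 8 and removes its equation (V_4 <- V_1^2 + V_3).
V_5 = V_1*V_4  [with V_1=-2, V_4=8]  = -16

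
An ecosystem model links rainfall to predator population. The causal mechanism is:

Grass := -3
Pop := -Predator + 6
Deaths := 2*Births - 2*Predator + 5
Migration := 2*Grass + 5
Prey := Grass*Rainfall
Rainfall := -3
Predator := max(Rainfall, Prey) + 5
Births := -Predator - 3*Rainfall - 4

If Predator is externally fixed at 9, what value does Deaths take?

-21

Under do(Predator=9), the mechanism Predator := max(Rainfall, Prey) + 5 is discarded; Predator is fixed at 9.
Births = -Predator - 3*Rainfall - 4  [with Predator=9, Rainfall=-3]  = -4
Deaths = 2*Births - 2*Predator + 5  [with Births=-4, Predator=9]  = -21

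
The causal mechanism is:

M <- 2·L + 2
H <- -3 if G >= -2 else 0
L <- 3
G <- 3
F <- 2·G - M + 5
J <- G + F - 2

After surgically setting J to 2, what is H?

do(J=2) replaces the equation J <- G + F - 2 with the constant J = 2.
No directed path runs from J to H, so H keeps its natural value.
H = -3 if G >= -2 else 0  [with G=3]  = -3

-3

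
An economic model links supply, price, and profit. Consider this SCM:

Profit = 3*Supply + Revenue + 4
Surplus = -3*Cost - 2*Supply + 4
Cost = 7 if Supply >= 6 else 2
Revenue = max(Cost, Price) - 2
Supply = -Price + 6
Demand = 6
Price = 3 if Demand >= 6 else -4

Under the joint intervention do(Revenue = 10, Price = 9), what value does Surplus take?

Setting Revenue = 10, Price = 9 by intervention discards those variables' equations.
Supply = -Price + 6  [with Price=9]  = -3
Cost = 7 if Supply >= 6 else 2  [with Supply=-3]  = 2
Surplus = -3*Cost - 2*Supply + 4  [with Cost=2, Supply=-3]  = 4

4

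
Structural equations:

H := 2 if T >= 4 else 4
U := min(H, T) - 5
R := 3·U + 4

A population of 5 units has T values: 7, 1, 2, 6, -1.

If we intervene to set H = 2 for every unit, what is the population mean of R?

-7.4

Every unit gets H=2 under the intervention. R values become -5, -8, -5, -5, -14; E[R|do(H=2)] = -7.4.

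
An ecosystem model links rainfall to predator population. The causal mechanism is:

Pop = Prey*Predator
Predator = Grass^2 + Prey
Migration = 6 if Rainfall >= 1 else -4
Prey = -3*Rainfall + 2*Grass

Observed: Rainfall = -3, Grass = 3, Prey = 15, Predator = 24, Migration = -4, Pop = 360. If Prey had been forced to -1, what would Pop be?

The intervention breaks the incoming arrows to Prey: Prey = -3*Rainfall + 2*Grass no longer applies, and Prey = -1.
Predator = Grass^2 + Prey  [with Grass=3, Prey=-1]  = 8
Pop = Prey*Predator  [with Prey=-1, Predator=8]  = -8

-8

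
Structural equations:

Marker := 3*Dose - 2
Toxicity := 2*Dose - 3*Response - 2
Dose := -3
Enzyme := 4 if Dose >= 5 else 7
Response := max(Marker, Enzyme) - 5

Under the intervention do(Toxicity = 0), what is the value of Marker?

do(Toxicity=0) replaces the equation Toxicity := 2*Dose - 3*Response - 2 with the constant Toxicity = 0.
Marker is not downstream of the intervention, so its value is determined by the original equations.
Marker = 3*Dose - 2  [with Dose=-3]  = -11

-11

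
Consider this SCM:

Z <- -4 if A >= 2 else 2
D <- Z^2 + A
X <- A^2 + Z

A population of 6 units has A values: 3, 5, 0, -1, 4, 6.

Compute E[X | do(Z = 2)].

Under do(Z=2), Z's equation is replaced by Z=2 for every unit. Per-unit X: 11, 27, 2, 3, 18, 38. Mean = 16.5.

16.5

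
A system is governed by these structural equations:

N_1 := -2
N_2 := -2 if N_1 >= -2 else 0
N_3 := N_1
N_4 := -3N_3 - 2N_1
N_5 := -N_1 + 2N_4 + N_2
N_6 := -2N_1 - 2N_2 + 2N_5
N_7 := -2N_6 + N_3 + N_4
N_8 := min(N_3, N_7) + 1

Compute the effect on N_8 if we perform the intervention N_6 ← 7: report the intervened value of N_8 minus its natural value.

Intervening sets N_6 = 7 and removes its equation (N_6 := -2N_1 - 2N_2 + 2N_5).
N_3 = N_1  [with N_1=-2]  = -2
N_4 = -3N_3 - 2N_1  [with N_3=-2, N_1=-2]  = 10
N_7 = -2N_6 + N_3 + N_4  [with N_6=7, N_3=-2, N_4=10]  = -6
N_8 = min(N_3, N_7) + 1  [with N_3=-2, N_7=-6]  = -5
Without intervention: N_2 = -2 if N_1 >= -2 else 0  [with N_1=-2]  = -2; N_3 = N_1  [with N_1=-2]  = -2; N_4 = -3N_3 - 2N_1  [with N_3=-2, N_1=-2]  = 10; N_5 = -N_1 + 2N_4 + N_2  [with N_1=-2, N_4=10, N_2=-2]  = 20; N_6 = -2N_1 - 2N_2 + 2N_5  [with N_1=-2, N_2=-2, N_5=20]  = 48; N_7 = -2N_6 + N_3 + N_4  [with N_6=48, N_3=-2, N_4=10]  = -88; N_8 = min(N_3, N_7) + 1  [with N_3=-2, N_7=-88]  = -87.
Change = -5 − (-87) = 82.

82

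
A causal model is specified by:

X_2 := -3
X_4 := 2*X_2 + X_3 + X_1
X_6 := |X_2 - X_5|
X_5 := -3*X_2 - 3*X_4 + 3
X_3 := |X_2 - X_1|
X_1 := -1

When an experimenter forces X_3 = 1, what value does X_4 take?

-6

The intervention breaks the incoming arrows to X_3: X_3 := |X_2 - X_1| no longer applies, and X_3 = 1.
X_4 = 2*X_2 + X_3 + X_1  [with X_2=-3, X_3=1, X_1=-1]  = -6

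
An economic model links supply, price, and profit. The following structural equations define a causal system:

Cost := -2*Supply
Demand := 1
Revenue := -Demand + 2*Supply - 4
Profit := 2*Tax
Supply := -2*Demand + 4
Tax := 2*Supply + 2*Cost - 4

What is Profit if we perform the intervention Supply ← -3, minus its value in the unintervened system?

Under do(Supply=-3), the mechanism Supply := -2*Demand + 4 is discarded; Supply is fixed at -3.
Cost = -2*Supply  [with Supply=-3]  = 6
Tax = 2*Supply + 2*Cost - 4  [with Supply=-3, Cost=6]  = 2
Profit = 2*Tax  [with Tax=2]  = 4
Without intervention: Supply = -2*Demand + 4  [with Demand=1]  = 2; Cost = -2*Supply  [with Supply=2]  = -4; Tax = 2*Supply + 2*Cost - 4  [with Supply=2, Cost=-4]  = -8; Profit = 2*Tax  [with Tax=-8]  = -16.
Change = 4 − (-16) = 20.

20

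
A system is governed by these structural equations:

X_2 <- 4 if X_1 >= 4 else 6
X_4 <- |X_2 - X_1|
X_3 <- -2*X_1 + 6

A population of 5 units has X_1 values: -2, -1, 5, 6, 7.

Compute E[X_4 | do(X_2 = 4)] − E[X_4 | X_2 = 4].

do(X_2=4) breaks X_2's dependence on X_1. With X_2=4 fixed, X_4 across the units is 6, 5, 1, 2, 3, mean 3.4.
Observing X_2=4 restricts to units where X_2's equation naturally yields 4: X_1 ∈ {5, 6, 7}. In that subpopulation X_4 = 1, 2, 3, mean 2.
Difference = 3.4 − 2 = 1.4.

1.4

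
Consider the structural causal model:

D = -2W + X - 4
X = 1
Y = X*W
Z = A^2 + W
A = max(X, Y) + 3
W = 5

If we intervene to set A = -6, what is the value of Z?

41

Intervening sets A = -6 and removes its equation (A = max(X, Y) + 3).
Z = A^2 + W  [with A=-6, W=5]  = 41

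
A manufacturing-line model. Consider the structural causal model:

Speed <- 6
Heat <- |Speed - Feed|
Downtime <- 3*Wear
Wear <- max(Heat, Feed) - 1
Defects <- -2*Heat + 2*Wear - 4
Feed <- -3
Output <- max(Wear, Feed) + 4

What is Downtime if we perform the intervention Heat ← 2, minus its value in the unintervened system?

-21

The intervention breaks the incoming arrows to Heat: Heat <- |Speed - Feed| no longer applies, and Heat = 2.
Wear = max(Heat, Feed) - 1  [with Heat=2, Feed=-3]  = 1
Downtime = 3*Wear  [with Wear=1]  = 3
Without intervention: Heat = |Speed - Feed|  [with Speed=6, Feed=-3]  = 9; Wear = max(Heat, Feed) - 1  [with Heat=9, Feed=-3]  = 8; Downtime = 3*Wear  [with Wear=8]  = 24.
Change = 3 − 24 = -21.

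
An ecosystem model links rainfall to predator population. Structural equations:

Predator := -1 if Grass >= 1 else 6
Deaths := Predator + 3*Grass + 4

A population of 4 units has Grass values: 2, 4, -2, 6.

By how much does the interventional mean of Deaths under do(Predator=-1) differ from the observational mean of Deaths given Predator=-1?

-4.5

The intervention sets Predator=-1 in all 4 units regardless of Grass. Recomputing Deaths per unit gives 9, 15, -3, 21; average 10.5.
Conditioning on Predator=-1 selects the 3 unit(s) with Grass ∈ {2, 4, 6}. Their Deaths values: 9, 15, 21. Mean = 15.
Difference = 10.5 − 15 = -4.5.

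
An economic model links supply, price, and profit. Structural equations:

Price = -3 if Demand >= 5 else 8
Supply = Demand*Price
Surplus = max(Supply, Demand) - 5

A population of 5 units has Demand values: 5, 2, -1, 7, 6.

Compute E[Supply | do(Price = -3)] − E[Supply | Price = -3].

The intervention sets Price=-3 in all 5 units regardless of Demand. Recomputing Supply per unit gives -15, -6, 3, -21, -18; average -11.4.
E[Supply|Price=-3] averages over only the 3 units with Price=-3 (Demand = 5, 7, 6): Supply = -15, -21, -18, mean -18.
Difference = -11.4 − (-18) = 6.6.

6.6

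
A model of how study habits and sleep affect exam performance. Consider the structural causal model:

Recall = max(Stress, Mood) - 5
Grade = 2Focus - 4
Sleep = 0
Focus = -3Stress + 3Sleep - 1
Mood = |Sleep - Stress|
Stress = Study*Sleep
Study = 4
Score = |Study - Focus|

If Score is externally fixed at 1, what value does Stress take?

0

do(Score=1) replaces the equation Score = |Study - Focus| with the constant Score = 1.
Stress is not downstream of the intervention, so its value is determined by the original equations.
Stress = Study*Sleep  [with Study=4, Sleep=0]  = 0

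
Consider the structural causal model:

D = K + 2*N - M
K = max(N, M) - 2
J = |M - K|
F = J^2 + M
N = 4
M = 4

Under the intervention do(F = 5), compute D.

6

do(F=5) replaces the equation F = J^2 + M with the constant F = 5.
No directed path runs from F to D, so D keeps its natural value.
K = max(N, M) - 2  [with N=4, M=4]  = 2
D = K + 2*N - M  [with K=2, N=4, M=4]  = 6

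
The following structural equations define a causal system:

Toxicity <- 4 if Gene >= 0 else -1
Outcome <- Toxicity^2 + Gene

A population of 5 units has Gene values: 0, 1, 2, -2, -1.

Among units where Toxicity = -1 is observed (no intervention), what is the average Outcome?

Observing Toxicity=-1 restricts to units where Toxicity's equation naturally yields -1: Gene ∈ {-2, -1}. In that subpopulation Outcome = -1, 0, mean -0.5.

-0.5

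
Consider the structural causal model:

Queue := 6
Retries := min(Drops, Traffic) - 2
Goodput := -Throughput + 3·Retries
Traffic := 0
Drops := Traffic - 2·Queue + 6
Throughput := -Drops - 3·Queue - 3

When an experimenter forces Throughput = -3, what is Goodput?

-21

The intervention breaks the incoming arrows to Throughput: Throughput := -Drops - 3·Queue - 3 no longer applies, and Throughput = -3.
Drops = Traffic - 2·Queue + 6  [with Traffic=0, Queue=6]  = -6
Retries = min(Drops, Traffic) - 2  [with Drops=-6, Traffic=0]  = -8
Goodput = -Throughput + 3·Retries  [with Throughput=-3, Retries=-8]  = -21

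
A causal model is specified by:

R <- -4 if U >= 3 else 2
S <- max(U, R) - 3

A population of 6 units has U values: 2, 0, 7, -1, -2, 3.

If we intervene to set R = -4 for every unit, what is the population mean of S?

do(R=-4) breaks R's dependence on U. With R=-4 fixed, S across the units is -1, -3, 4, -4, -5, 0, mean -1.5.

-1.5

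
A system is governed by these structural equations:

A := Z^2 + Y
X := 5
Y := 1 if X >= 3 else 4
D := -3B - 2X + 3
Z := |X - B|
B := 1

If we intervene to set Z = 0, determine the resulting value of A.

The intervention breaks the incoming arrows to Z: Z := |X - B| no longer applies, and Z = 0.
Y = 1 if X >= 3 else 4  [with X=5]  = 1
A = Z^2 + Y  [with Z=0, Y=1]  = 1

1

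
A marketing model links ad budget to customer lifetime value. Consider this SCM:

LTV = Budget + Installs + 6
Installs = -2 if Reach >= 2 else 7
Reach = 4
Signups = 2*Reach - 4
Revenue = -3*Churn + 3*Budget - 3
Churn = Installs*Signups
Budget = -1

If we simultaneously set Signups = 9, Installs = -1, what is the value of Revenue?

21

The joint intervention fixes Signups = 9, Installs = -1, removing each variable's own equation.
Churn = Installs*Signups  [with Installs=-1, Signups=9]  = -9
Revenue = -3*Churn + 3*Budget - 3  [with Churn=-9, Budget=-1]  = 21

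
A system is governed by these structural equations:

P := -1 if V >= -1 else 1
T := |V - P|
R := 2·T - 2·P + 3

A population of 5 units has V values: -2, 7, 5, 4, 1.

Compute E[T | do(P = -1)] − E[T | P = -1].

Under do(P=-1), P's equation is replaced by P=-1 for every unit. Per-unit T: 1, 8, 6, 5, 2. Mean = 4.4.
E[T|P=-1] averages over only the 4 units with P=-1 (V = 7, 5, 4, 1): T = 8, 6, 5, 2, mean 5.25.
Difference = 4.4 − 5.25 = -0.85.

-0.85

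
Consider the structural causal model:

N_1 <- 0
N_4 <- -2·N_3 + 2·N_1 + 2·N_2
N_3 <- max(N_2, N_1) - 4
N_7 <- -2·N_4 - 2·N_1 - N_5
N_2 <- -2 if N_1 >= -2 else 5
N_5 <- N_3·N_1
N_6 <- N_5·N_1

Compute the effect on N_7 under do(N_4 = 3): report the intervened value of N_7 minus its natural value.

2

The intervention breaks the incoming arrows to N_4: N_4 <- -2·N_3 + 2·N_1 + 2·N_2 no longer applies, and N_4 = 3.
N_2 = -2 if N_1 >= -2 else 5  [with N_1=0]  = -2
N_3 = max(N_2, N_1) - 4  [with N_2=-2, N_1=0]  = -4
N_5 = N_3·N_1  [with N_3=-4, N_1=0]  = 0
N_7 = -2·N_4 - 2·N_1 - N_5  [with N_4=3, N_1=0, N_5=0]  = -6
Without intervention: N_2 = -2 if N_1 >= -2 else 5  [with N_1=0]  = -2; N_3 = max(N_2, N_1) - 4  [with N_2=-2, N_1=0]  = -4; N_4 = -2·N_3 + 2·N_1 + 2·N_2  [with N_3=-4, N_1=0, N_2=-2]  = 4; N_5 = N_3·N_1  [with N_3=-4, N_1=0]  = 0; N_7 = -2·N_4 - 2·N_1 - N_5  [with N_4=4, N_1=0, N_5=0]  = -8.
Change = -6 − (-8) = 2.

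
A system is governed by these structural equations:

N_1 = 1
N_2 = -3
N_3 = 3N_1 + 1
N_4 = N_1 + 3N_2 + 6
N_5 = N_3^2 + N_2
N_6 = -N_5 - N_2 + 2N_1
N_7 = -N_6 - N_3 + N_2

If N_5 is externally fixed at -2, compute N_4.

The intervention breaks the incoming arrows to N_5: N_5 = N_3^2 + N_2 no longer applies, and N_5 = -2.
Since N_4 is not a descendant of the intervened variable, it is unaffected.
N_4 = N_1 + 3N_2 + 6  [with N_1=1, N_2=-3]  = -2

-2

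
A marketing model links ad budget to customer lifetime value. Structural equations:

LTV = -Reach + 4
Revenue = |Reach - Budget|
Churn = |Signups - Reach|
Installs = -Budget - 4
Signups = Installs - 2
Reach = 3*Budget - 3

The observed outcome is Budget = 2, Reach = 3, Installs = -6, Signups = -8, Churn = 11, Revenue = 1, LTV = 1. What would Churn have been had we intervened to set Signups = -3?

Intervening sets Signups = -3 and removes its equation (Signups = Installs - 2).
Reach = 3*Budget - 3  [with Budget=2]  = 3
Churn = |Signups - Reach|  [with Signups=-3, Reach=3]  = 6

6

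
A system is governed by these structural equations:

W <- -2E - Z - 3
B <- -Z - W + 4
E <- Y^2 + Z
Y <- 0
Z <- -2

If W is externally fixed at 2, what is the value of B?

4

Intervening sets W = 2 and removes its equation (W <- -2E - Z - 3).
B = -Z - W + 4  [with Z=-2, W=2]  = 4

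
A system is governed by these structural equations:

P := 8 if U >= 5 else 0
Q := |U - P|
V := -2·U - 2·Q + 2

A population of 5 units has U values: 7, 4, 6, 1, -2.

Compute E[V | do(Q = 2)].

-8.4

Under do(Q=2), Q's equation is replaced by Q=2 for every unit. Per-unit V: -16, -10, -14, -4, 2. Mean = -8.4.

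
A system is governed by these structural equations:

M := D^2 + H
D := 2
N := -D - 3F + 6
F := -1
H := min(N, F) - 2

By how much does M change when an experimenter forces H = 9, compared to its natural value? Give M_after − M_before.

12

Intervening sets H = 9 and removes its equation (H := min(N, F) - 2).
M = D^2 + H  [with D=2, H=9]  = 13
Without intervention: N = -D - 3F + 6  [with D=2, F=-1]  = 7; H = min(N, F) - 2  [with N=7, F=-1]  = -3; M = D^2 + H  [with D=2, H=-3]  = 1.
Change = 13 − 1 = 12.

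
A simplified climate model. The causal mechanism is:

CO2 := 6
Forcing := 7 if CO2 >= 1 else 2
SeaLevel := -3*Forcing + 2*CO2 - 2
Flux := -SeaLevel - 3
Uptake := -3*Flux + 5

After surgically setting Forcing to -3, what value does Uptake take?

71

do(Forcing=-3) replaces the equation Forcing := 7 if CO2 >= 1 else 2 with the constant Forcing = -3.
SeaLevel = -3*Forcing + 2*CO2 - 2  [with Forcing=-3, CO2=6]  = 19
Flux = -SeaLevel - 3  [with SeaLevel=19]  = -22
Uptake = -3*Flux + 5  [with Flux=-22]  = 71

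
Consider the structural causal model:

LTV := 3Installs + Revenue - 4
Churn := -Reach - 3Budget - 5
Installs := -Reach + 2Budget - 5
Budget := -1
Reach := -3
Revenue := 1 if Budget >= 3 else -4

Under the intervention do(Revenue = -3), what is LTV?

The intervention breaks the incoming arrows to Revenue: Revenue := 1 if Budget >= 3 else -4 no longer applies, and Revenue = -3.
Installs = -Reach + 2Budget - 5  [with Reach=-3, Budget=-1]  = -4
LTV = 3Installs + Revenue - 4  [with Installs=-4, Revenue=-3]  = -19

-19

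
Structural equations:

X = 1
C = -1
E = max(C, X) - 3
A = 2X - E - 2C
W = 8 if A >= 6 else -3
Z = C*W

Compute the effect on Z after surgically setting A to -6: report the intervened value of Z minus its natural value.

11

Under do(A=-6), the mechanism A = 2X - E - 2C is discarded; A is fixed at -6.
W = 8 if A >= 6 else -3  [with A=-6]  = -3
Z = C*W  [with C=-1, W=-3]  = 3
Without intervention: E = max(C, X) - 3  [with C=-1, X=1]  = -2; A = 2X - E - 2C  [with X=1, E=-2, C=-1]  = 6; W = 8 if A >= 6 else -3  [with A=6]  = 8; Z = C*W  [with C=-1, W=8]  = -8.
Change = 3 − (-8) = 11.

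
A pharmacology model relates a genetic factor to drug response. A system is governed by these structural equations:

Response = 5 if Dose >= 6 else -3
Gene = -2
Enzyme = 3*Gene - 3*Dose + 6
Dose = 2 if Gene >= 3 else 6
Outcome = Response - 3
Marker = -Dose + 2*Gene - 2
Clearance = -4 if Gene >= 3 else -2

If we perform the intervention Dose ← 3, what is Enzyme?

-9

The intervention breaks the incoming arrows to Dose: Dose = 2 if Gene >= 3 else 6 no longer applies, and Dose = 3.
Enzyme = 3*Gene - 3*Dose + 6  [with Gene=-2, Dose=3]  = -9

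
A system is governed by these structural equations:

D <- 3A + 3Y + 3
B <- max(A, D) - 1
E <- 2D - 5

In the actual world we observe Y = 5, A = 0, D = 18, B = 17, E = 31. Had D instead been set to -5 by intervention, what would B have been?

-1

The intervention breaks the incoming arrows to D: D <- 3A + 3Y + 3 no longer applies, and D = -5.
B = max(A, D) - 1  [with A=0, D=-5]  = -1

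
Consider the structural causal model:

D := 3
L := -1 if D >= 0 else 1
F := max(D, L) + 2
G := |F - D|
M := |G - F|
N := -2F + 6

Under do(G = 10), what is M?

5

Intervening sets G = 10 and removes its equation (G := |F - D|).
L = -1 if D >= 0 else 1  [with D=3]  = -1
F = max(D, L) + 2  [with D=3, L=-1]  = 5
M = |G - F|  [with G=10, F=5]  = 5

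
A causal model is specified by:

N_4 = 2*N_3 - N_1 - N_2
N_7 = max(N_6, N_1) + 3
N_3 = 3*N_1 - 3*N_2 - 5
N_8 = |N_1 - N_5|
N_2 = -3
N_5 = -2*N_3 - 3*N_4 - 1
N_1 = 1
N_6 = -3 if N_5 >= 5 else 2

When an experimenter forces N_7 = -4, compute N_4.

Under do(N_7=-4), the mechanism N_7 = max(N_6, N_1) + 3 is discarded; N_7 is fixed at -4.
Since N_4 is not a descendant of the intervened variable, it is unaffected.
N_3 = 3*N_1 - 3*N_2 - 5  [with N_1=1, N_2=-3]  = 7
N_4 = 2*N_3 - N_1 - N_2  [with N_3=7, N_1=1, N_2=-3]  = 16

16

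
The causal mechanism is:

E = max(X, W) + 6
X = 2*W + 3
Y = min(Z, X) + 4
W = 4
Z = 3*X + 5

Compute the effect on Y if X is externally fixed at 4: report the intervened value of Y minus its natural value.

-7

do(X=4) replaces the equation X = 2*W + 3 with the constant X = 4.
Z = 3*X + 5  [with X=4]  = 17
Y = min(Z, X) + 4  [with Z=17, X=4]  = 8
Without intervention: X = 2*W + 3  [with W=4]  = 11; Z = 3*X + 5  [with X=11]  = 38; Y = min(Z, X) + 4  [with Z=38, X=11]  = 15.
Change = 8 − 15 = -7.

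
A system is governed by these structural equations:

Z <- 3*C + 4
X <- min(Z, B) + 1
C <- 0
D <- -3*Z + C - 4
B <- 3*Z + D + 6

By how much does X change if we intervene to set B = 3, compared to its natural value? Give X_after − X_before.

Intervening sets B = 3 and removes its equation (B <- 3*Z + D + 6).
Z = 3*C + 4  [with C=0]  = 4
X = min(Z, B) + 1  [with Z=4, B=3]  = 4
Without intervention: Z = 3*C + 4  [with C=0]  = 4; D = -3*Z + C - 4  [with Z=4, C=0]  = -16; B = 3*Z + D + 6  [with Z=4, D=-16]  = 2; X = min(Z, B) + 1  [with Z=4, B=2]  = 3.
Change = 4 − 3 = 1.

1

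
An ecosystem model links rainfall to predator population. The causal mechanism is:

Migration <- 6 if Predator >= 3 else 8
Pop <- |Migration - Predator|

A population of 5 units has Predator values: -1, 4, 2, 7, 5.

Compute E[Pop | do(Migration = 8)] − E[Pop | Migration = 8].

-2.9

Under do(Migration=8), Migration's equation is replaced by Migration=8 for every unit. Per-unit Pop: 9, 4, 6, 1, 3. Mean = 4.6.
Observing Migration=8 restricts to units where Migration's equation naturally yields 8: Predator ∈ {-1, 2}. In that subpopulation Pop = 9, 6, mean 7.5.
Difference = 4.6 − 7.5 = -2.9.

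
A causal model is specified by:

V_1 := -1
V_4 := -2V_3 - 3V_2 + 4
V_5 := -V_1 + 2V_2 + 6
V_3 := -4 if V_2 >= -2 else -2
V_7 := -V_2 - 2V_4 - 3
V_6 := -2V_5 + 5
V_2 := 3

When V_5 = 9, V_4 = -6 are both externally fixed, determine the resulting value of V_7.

Setting V_5 = 9, V_4 = -6 by intervention discards those variables' equations.
V_7 = -V_2 - 2V_4 - 3  [with V_2=3, V_4=-6]  = 6

6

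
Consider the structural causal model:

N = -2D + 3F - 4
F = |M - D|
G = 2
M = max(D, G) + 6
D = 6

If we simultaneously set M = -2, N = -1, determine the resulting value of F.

8

The joint intervention fixes M = -2, N = -1, removing each variable's own equation.
F = |M - D|  [with M=-2, D=6]  = 8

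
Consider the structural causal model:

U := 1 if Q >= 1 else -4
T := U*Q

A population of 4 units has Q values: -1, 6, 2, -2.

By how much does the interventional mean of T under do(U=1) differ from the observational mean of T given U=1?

Under do(U=1), U's equation is replaced by U=1 for every unit. Per-unit T: -1, 6, 2, -2. Mean = 1.25.
E[T|U=1] averages over only the 2 units with U=1 (Q = 6, 2): T = 6, 2, mean 4.
Difference = 1.25 − 4 = -2.75.

-2.75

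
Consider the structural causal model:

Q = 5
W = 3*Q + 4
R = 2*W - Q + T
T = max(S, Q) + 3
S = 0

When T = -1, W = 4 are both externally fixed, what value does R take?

The joint intervention fixes T = -1, W = 4, removing each variable's own equation.
R = 2*W - Q + T  [with W=4, Q=5, T=-1]  = 2

2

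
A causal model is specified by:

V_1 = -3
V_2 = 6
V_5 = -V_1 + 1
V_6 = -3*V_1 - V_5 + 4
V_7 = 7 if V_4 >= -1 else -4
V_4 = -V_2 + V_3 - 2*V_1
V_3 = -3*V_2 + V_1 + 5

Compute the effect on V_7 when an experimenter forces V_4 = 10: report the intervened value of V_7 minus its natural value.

The intervention breaks the incoming arrows to V_4: V_4 = -V_2 + V_3 - 2*V_1 no longer applies, and V_4 = 10.
V_7 = 7 if V_4 >= -1 else -4  [with V_4=10]  = 7
Without intervention: V_3 = -3*V_2 + V_1 + 5  [with V_2=6, V_1=-3]  = -16; V_4 = -V_2 + V_3 - 2*V_1  [with V_2=6, V_3=-16, V_1=-3]  = -16; V_7 = 7 if V_4 >= -1 else -4  [with V_4=-16]  = -4.
Change = 7 − (-4) = 11.

11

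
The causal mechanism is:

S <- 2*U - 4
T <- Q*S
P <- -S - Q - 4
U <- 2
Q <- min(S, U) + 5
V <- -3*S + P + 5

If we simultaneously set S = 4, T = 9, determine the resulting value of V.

-22

Setting S = 4, T = 9 by intervention discards those variables' equations.
Q = min(S, U) + 5  [with S=4, U=2]  = 7
P = -S - Q - 4  [with S=4, Q=7]  = -15
V = -3*S + P + 5  [with S=4, P=-15]  = -22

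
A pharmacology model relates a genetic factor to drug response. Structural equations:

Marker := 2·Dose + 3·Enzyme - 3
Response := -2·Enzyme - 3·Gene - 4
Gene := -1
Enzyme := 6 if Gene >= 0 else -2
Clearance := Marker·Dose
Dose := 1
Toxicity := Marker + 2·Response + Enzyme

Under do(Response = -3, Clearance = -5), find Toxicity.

-15

Under do(Response = -3, Clearance = -5), each intervened variable's structural equation is replaced by its fixed value.
Enzyme = 6 if Gene >= 0 else -2  [with Gene=-1]  = -2
Marker = 2·Dose + 3·Enzyme - 3  [with Dose=1, Enzyme=-2]  = -7
Toxicity = Marker + 2·Response + Enzyme  [with Marker=-7, Response=-3, Enzyme=-2]  = -15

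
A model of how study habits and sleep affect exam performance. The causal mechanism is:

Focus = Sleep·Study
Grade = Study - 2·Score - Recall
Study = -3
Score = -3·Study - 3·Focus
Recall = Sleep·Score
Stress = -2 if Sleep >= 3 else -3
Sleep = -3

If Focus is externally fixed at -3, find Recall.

-54

Under do(Focus=-3), the mechanism Focus = Sleep·Study is discarded; Focus is fixed at -3.
Score = -3·Study - 3·Focus  [with Study=-3, Focus=-3]  = 18
Recall = Sleep·Score  [with Sleep=-3, Score=18]  = -54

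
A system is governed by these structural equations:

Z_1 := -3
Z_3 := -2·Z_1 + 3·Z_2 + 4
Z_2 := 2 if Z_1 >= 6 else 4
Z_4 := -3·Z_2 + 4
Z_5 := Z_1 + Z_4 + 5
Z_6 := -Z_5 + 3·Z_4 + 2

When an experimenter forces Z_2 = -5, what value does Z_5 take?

21

do(Z_2=-5) replaces the equation Z_2 := 2 if Z_1 >= 6 else 4 with the constant Z_2 = -5.
Z_4 = -3·Z_2 + 4  [with Z_2=-5]  = 19
Z_5 = Z_1 + Z_4 + 5  [with Z_1=-3, Z_4=19]  = 21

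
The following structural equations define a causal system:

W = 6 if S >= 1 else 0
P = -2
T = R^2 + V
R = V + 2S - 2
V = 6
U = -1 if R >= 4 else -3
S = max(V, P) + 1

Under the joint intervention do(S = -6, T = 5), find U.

Setting S = -6, T = 5 by intervention discards those variables' equations.
R = V + 2S - 2  [with V=6, S=-6]  = -8
U = -1 if R >= 4 else -3  [with R=-8]  = -3

-3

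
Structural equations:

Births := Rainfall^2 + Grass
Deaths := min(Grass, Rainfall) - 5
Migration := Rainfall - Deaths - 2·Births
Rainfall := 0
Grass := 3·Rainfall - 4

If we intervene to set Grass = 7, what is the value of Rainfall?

0

Under do(Grass=7), the mechanism Grass := 3·Rainfall - 4 is discarded; Grass is fixed at 7.
Rainfall is not downstream of the intervention, so its value is determined by the original equations.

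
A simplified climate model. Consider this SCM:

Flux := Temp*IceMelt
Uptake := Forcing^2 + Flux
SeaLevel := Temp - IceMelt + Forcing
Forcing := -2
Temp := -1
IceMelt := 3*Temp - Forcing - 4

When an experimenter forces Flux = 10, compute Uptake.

The intervention breaks the incoming arrows to Flux: Flux := Temp*IceMelt no longer applies, and Flux = 10.
Uptake = Forcing^2 + Flux  [with Forcing=-2, Flux=10]  = 14

14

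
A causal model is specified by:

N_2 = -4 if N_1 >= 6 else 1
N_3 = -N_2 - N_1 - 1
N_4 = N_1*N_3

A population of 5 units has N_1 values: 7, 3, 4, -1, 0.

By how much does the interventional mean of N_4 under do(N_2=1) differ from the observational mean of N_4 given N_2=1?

-10.7

The intervention sets N_2=1 in all 5 units regardless of N_1. Recomputing N_4 per unit gives -63, -15, -24, 1, 0; average -20.2.
Observing N_2=1 restricts to units where N_2's equation naturally yields 1: N_1 ∈ {3, 4, -1, 0}. In that subpopulation N_4 = -15, -24, 1, 0, mean -9.5.
Difference = -20.2 − (-9.5) = -10.7.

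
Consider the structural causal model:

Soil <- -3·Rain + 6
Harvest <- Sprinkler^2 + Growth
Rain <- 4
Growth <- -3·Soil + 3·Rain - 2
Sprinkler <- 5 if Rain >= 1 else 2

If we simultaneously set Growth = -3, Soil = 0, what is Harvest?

The joint intervention fixes Growth = -3, Soil = 0, removing each variable's own equation.
Sprinkler = 5 if Rain >= 1 else 2  [with Rain=4]  = 5
Harvest = Sprinkler^2 + Growth  [with Sprinkler=5, Growth=-3]  = 22

22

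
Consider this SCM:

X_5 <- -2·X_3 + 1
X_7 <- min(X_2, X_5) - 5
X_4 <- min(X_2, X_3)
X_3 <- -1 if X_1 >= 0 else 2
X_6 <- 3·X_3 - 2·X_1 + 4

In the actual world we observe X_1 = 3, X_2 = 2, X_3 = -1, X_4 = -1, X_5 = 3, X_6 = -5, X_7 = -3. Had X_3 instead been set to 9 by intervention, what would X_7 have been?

The intervention breaks the incoming arrows to X_3: X_3 <- -1 if X_1 >= 0 else 2 no longer applies, and X_3 = 9.
X_5 = -2·X_3 + 1  [with X_3=9]  = -17
X_7 = min(X_2, X_5) - 5  [with X_2=2, X_5=-17]  = -22

-22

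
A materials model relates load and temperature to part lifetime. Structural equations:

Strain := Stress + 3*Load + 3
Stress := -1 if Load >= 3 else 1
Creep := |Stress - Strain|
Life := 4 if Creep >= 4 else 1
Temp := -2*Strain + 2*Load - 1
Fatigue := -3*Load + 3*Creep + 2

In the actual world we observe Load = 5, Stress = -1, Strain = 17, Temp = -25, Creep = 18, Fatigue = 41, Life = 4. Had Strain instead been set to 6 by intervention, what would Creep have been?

7

do(Strain=6) replaces the equation Strain := Stress + 3*Load + 3 with the constant Strain = 6.
Stress = -1 if Load >= 3 else 1  [with Load=5]  = -1
Creep = |Stress - Strain|  [with Stress=-1, Strain=6]  = 7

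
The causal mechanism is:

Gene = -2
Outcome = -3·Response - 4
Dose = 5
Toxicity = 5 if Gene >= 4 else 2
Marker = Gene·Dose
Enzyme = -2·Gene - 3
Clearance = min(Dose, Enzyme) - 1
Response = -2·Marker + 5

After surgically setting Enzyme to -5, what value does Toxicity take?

2

The intervention breaks the incoming arrows to Enzyme: Enzyme = -2·Gene - 3 no longer applies, and Enzyme = -5.
No directed path runs from Enzyme to Toxicity, so Toxicity keeps its natural value.
Toxicity = 5 if Gene >= 4 else 2  [with Gene=-2]  = 2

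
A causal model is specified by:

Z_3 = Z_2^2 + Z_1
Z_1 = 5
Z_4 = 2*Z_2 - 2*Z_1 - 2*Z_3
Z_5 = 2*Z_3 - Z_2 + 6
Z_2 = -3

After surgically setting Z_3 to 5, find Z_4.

The intervention breaks the incoming arrows to Z_3: Z_3 = Z_2^2 + Z_1 no longer applies, and Z_3 = 5.
Z_4 = 2*Z_2 - 2*Z_1 - 2*Z_3  [with Z_2=-3, Z_1=5, Z_3=5]  = -26

-26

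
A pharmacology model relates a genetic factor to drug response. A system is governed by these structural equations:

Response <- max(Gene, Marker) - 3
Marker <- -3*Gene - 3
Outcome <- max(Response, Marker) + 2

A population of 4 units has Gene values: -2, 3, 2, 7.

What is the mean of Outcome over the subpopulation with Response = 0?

Observing Response=0 restricts to units where Response's equation naturally yields 0: Gene ∈ {-2, 3}. In that subpopulation Outcome = 5, 2, mean 3.5.

3.5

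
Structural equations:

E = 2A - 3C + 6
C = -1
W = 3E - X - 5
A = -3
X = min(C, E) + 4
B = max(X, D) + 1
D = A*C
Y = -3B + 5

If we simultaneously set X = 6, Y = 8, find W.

The joint intervention fixes X = 6, Y = 8, removing each variable's own equation.
E = 2A - 3C + 6  [with A=-3, C=-1]  = 3
W = 3E - X - 5  [with E=3, X=6]  = -2

-2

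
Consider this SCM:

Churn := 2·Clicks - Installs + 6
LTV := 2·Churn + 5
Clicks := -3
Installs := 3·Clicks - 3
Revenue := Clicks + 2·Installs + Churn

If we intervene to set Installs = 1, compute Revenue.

-2

Under do(Installs=1), the mechanism Installs := 3·Clicks - 3 is discarded; Installs is fixed at 1.
Churn = 2·Clicks - Installs + 6  [with Clicks=-3, Installs=1]  = -1
Revenue = Clicks + 2·Installs + Churn  [with Clicks=-3, Installs=1, Churn=-1]  = -2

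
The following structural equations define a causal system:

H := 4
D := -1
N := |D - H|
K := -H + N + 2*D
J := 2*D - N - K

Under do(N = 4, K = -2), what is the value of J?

-4

Setting N = 4, K = -2 by intervention discards those variables' equations.
J = 2*D - N - K  [with D=-1, N=4, K=-2]  = -4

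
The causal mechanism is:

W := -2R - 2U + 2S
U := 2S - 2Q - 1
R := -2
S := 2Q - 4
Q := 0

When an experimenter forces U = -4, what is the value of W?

4

Intervening sets U = -4 and removes its equation (U := 2S - 2Q - 1).
S = 2Q - 4  [with Q=0]  = -4
W = -2R - 2U + 2S  [with R=-2, U=-4, S=-4]  = 4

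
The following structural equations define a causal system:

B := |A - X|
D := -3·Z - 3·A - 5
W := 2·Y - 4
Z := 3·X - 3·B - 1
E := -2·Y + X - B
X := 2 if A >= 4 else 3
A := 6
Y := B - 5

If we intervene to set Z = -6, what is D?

-5

The intervention breaks the incoming arrows to Z: Z := 3·X - 3·B - 1 no longer applies, and Z = -6.
D = -3·Z - 3·A - 5  [with Z=-6, A=6]  = -5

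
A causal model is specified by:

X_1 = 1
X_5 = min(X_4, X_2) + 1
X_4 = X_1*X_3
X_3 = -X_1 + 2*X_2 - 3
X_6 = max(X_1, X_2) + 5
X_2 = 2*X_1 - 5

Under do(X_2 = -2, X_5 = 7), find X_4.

The joint intervention fixes X_2 = -2, X_5 = 7, removing each variable's own equation.
X_3 = -X_1 + 2*X_2 - 3  [with X_1=1, X_2=-2]  = -8
X_4 = X_1*X_3  [with X_1=1, X_3=-8]  = -8

-8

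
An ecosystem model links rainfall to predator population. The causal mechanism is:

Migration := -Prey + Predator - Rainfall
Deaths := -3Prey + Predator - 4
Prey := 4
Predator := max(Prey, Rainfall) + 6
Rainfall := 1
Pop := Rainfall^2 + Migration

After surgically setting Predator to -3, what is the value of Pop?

The intervention breaks the incoming arrows to Predator: Predator := max(Prey, Rainfall) + 6 no longer applies, and Predator = -3.
Migration = -Prey + Predator - Rainfall  [with Prey=4, Predator=-3, Rainfall=1]  = -8
Pop = Rainfall^2 + Migration  [with Rainfall=1, Migration=-8]  = -7

-7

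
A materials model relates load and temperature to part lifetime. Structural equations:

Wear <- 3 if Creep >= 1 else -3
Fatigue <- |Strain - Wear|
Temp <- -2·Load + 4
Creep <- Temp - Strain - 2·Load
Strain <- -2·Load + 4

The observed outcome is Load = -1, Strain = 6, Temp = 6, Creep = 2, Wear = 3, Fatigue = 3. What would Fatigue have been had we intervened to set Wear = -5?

The intervention breaks the incoming arrows to Wear: Wear <- 3 if Creep >= 1 else -3 no longer applies, and Wear = -5.
Strain = -2·Load + 4  [with Load=-1]  = 6
Fatigue = |Strain - Wear|  [with Strain=6, Wear=-5]  = 11

11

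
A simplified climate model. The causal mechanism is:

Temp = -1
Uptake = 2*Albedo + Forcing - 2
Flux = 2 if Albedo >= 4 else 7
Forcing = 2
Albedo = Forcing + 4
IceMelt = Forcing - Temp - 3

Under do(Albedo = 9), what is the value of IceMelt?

0

Under do(Albedo=9), the mechanism Albedo = Forcing + 4 is discarded; Albedo is fixed at 9.
Since IceMelt is not a descendant of the intervened variable, it is unaffected.
IceMelt = Forcing - Temp - 3  [with Forcing=2, Temp=-1]  = 0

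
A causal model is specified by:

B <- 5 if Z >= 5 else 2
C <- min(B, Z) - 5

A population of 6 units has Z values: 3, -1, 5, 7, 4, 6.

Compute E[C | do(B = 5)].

Under do(B=5), B's equation is replaced by B=5 for every unit. Per-unit C: -2, -6, 0, 0, -1, 0. Mean = -1.5.

-1.5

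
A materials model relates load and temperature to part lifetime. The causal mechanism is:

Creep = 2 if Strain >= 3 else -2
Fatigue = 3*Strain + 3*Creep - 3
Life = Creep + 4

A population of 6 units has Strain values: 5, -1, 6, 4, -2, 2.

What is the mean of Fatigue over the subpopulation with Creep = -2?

-10

Conditioning on Creep=-2 selects the 3 unit(s) with Strain ∈ {-1, -2, 2}. Their Fatigue values: -12, -15, -3. Mean = -10.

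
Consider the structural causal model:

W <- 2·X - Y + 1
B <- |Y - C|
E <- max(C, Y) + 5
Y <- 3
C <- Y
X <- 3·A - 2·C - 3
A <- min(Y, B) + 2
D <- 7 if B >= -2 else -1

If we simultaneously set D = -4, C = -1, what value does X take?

Under do(D = -4, C = -1), each intervened variable's structural equation is replaced by its fixed value.
B = |Y - C|  [with Y=3, C=-1]  = 4
A = min(Y, B) + 2  [with Y=3, B=4]  = 5
X = 3·A - 2·C - 3  [with A=5, C=-1]  = 14

14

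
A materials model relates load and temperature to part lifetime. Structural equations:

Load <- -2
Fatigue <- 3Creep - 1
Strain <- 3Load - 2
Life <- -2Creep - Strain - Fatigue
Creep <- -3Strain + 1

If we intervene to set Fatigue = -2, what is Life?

-40

Intervening sets Fatigue = -2 and removes its equation (Fatigue <- 3Creep - 1).
Strain = 3Load - 2  [with Load=-2]  = -8
Creep = -3Strain + 1  [with Strain=-8]  = 25
Life = -2Creep - Strain - Fatigue  [with Creep=25, Strain=-8, Fatigue=-2]  = -40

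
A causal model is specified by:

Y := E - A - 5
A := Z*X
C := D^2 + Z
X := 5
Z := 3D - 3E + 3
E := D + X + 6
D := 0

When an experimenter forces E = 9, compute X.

Under do(E=9), the mechanism E := D + X + 6 is discarded; E is fixed at 9.
Since X is not a descendant of the intervened variable, it is unaffected.

5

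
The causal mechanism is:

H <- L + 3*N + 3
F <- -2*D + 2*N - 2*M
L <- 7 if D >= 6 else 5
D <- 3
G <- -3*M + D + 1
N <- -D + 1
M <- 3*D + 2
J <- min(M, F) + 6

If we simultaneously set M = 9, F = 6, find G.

Setting M = 9, F = 6 by intervention discards those variables' equations.
G = -3*M + D + 1  [with M=9, D=3]  = -23

-23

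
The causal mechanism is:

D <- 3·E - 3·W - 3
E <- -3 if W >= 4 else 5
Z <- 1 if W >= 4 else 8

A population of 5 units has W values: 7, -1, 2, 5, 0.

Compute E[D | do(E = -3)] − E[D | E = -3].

10.2

Every unit gets E=-3 under the intervention. D values become -33, -9, -18, -27, -12; E[D|do(E=-3)] = -19.8.
Conditioning on E=-3 selects the 2 unit(s) with W ∈ {7, 5}. Their D values: -33, -27. Mean = -30.
Difference = -19.8 − (-30) = 10.2.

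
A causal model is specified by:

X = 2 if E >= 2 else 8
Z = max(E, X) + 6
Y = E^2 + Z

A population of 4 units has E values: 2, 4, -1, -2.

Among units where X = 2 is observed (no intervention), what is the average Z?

Observing X=2 restricts to units where X's equation naturally yields 2: E ∈ {2, 4}. In that subpopulation Z = 8, 10, mean 9.

9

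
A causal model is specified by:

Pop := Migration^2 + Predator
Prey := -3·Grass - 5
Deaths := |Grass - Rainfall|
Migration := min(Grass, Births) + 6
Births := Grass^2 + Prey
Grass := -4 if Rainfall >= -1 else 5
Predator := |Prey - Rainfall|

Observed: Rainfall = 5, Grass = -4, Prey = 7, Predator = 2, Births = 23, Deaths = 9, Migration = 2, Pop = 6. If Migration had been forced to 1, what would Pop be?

do(Migration=1) replaces the equation Migration := min(Grass, Births) + 6 with the constant Migration = 1.
Grass = -4 if Rainfall >= -1 else 5  [with Rainfall=5]  = -4
Prey = -3·Grass - 5  [with Grass=-4]  = 7
Predator = |Prey - Rainfall|  [with Prey=7, Rainfall=5]  = 2
Pop = Migration^2 + Predator  [with Migration=1, Predator=2]  = 3

3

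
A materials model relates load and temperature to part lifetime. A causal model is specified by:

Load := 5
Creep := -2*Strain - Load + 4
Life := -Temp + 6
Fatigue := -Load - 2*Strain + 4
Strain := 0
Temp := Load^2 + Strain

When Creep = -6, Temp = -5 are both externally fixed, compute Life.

11

The joint intervention fixes Creep = -6, Temp = -5, removing each variable's own equation.
Life = -Temp + 6  [with Temp=-5]  = 11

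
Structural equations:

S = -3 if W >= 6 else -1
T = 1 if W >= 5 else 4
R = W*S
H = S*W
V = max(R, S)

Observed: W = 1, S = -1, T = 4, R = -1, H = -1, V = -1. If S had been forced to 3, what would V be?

Under do(S=3), the mechanism S = -3 if W >= 6 else -1 is discarded; S is fixed at 3.
R = W*S  [with W=1, S=3]  = 3
V = max(R, S)  [with R=3, S=3]  = 3

3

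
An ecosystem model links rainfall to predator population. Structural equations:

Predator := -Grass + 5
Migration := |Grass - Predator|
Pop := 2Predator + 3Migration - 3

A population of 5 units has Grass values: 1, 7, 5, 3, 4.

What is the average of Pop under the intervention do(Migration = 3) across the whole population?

The intervention sets Migration=3 in all 5 units regardless of Grass. Recomputing Pop per unit gives 14, 2, 6, 10, 8; average 8.

8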